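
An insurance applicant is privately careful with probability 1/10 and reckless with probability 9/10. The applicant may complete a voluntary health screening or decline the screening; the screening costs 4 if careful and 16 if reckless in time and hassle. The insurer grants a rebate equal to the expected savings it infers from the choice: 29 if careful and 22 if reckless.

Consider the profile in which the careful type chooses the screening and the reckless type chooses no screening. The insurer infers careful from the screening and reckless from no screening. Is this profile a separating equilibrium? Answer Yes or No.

Under these beliefs, the screening earns rebate 29 and no screening earns rebate 22.
careful: the screening nets 29 − 4 = 25; no screening nets 22. careful prefers the screening.
reckless: the screening nets 29 − 16 = 13; no screening nets 22. reckless prefers no screening.
Neither type deviates, so the separating profile is an equilibrium.

Yes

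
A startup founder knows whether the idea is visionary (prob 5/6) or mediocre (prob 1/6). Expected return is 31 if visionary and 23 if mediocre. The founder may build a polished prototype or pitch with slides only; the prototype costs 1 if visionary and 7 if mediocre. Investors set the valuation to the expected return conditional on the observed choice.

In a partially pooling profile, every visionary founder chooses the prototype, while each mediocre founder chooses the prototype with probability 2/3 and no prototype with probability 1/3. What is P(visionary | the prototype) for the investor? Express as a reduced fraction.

P(the prototype) = (5/6)·1 + (1/6)·(2/3) = 17/18.
By Bayes' rule, P(visionary | the prototype) = (5/6) / (17/18) = 15/17.

15/17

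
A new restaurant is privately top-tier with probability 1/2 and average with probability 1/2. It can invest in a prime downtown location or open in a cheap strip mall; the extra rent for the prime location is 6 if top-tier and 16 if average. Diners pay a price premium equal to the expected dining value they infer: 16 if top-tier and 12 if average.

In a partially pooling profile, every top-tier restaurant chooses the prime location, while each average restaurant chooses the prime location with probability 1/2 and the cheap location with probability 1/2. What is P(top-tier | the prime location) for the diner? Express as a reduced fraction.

P(the prime location) = (1/2)·1 + (1/2)·(1/2) = 3/4.
By Bayes' rule, P(top-tier | the prime location) = (1/2) / (3/4) = 2/3.

2/3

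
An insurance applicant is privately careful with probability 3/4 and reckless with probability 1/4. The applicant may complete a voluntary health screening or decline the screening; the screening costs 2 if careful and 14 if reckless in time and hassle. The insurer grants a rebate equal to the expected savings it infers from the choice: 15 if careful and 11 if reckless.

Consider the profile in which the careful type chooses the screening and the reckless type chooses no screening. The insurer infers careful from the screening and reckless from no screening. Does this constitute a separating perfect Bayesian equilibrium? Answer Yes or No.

Under these beliefs, the screening earns rebate 15 and no screening earns rebate 11.
careful: the screening nets 15 − 2 = 13; no screening nets 11. careful prefers the screening.
reckless: the screening nets 15 − 14 = 1; no screening nets 11. reckless prefers no screening.
Neither type deviates, so the separating profile is an equilibrium.

Yes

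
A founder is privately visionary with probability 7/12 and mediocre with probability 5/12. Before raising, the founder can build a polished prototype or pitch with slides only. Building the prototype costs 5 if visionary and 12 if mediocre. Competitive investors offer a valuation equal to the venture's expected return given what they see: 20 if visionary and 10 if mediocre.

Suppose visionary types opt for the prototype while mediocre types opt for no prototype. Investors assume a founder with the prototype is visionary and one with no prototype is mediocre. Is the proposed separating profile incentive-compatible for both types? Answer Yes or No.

Yes

Under these beliefs, the prototype earns valuation 20 and no prototype earns valuation 10.
visionary: the prototype nets 20 − 5 = 15; no prototype nets 10. visionary prefers the prototype.
mediocre: the prototype nets 20 − 12 = 8; no prototype nets 10. mediocre prefers no prototype.
Neither type deviates, so the separating profile is an equilibrium.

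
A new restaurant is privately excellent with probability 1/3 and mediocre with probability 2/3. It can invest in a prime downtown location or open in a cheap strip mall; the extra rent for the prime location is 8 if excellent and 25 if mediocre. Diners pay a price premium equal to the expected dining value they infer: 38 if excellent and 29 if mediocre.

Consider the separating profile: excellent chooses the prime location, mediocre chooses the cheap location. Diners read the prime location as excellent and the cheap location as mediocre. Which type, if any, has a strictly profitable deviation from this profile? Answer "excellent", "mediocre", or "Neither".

The prime location pays 38; the cheap location pays 29.
excellent: assigned the prime location, nets 38 − 8 = 30; deviating to the cheap location nets 29.
mediocre: assigned the cheap location, nets 29; deviating to the prime location nets 38 − 25 = 13.
Both types strictly prefer their assigned action; no profitable deviation.

Neither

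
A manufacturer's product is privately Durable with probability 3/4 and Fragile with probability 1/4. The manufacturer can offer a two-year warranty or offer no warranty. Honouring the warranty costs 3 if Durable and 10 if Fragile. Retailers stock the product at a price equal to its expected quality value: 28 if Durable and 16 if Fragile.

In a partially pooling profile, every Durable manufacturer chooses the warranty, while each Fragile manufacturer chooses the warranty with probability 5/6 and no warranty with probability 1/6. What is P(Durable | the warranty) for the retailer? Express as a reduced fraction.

P(the warranty) = (3/4)·1 + (1/4)·(5/6) = 23/24.
By Bayes' rule, P(Durable | the warranty) = (3/4) / (23/24) = 18/23.

18/23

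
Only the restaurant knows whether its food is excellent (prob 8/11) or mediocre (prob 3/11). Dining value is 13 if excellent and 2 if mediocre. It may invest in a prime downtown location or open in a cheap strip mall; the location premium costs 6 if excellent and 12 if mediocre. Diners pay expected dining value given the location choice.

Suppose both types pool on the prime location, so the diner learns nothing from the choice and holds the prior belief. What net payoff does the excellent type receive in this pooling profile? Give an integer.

4

Pooled price premium = 8/11·13 + 3/11·2 = 10.
excellent pays cost 6 for the prime location, so net payoff = 10 − 6 = 4.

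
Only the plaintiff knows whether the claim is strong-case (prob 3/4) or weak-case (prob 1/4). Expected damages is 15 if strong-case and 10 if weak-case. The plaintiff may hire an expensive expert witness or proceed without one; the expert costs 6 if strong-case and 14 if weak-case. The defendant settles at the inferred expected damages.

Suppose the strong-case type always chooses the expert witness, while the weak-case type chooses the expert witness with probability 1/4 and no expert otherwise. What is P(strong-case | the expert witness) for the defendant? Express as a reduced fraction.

P(the expert witness) = (3/4)·1 + (1/4)·(1/4) = 13/16.
By Bayes' rule, P(strong-case | the expert witness) = (3/4) / (13/16) = 12/13.

12/13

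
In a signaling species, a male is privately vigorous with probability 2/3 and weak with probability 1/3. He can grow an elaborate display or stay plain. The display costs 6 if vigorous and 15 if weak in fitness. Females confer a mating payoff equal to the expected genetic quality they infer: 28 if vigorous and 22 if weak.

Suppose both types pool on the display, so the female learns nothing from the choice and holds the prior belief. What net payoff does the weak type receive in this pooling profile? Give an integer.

Pooled mating payoff = 2/3·28 + 1/3·22 = 26.
weak pays cost 15 for the display, so net payoff = 26 − 15 = 11.

11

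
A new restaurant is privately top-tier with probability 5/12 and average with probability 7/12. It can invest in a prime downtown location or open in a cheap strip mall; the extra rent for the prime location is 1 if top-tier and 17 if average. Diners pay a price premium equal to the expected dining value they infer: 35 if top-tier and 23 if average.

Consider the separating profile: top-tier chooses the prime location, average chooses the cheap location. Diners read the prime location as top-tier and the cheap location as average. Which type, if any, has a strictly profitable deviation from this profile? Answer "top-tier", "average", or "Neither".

Neither

The prime location pays 35; the cheap location pays 23.
top-tier: assigned the prime location, nets 35 − 1 = 34; deviating to the cheap location nets 23.
average: assigned the cheap location, nets 23; deviating to the prime location nets 35 − 17 = 18.
Both types strictly prefer their assigned action; no profitable deviation.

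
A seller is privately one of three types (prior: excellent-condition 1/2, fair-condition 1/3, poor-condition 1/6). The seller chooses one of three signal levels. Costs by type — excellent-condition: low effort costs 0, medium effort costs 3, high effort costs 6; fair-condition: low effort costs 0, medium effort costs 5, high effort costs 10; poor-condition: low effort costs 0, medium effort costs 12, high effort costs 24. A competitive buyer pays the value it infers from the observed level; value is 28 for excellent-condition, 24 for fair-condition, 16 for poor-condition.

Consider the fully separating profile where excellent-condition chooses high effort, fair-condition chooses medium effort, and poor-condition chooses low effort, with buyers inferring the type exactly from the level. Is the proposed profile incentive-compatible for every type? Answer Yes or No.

Yes

Separating prices: high effort → 28, medium effort → 24, low effort → 16.
excellent-condition (assigned high effort): low effort: 16 − 0 = 16; medium effort: 24 − 3 = 21; high effort: 28 − 6 = 22. excellent-condition stays.
fair-condition (assigned medium effort): low effort: 16 − 0 = 16; medium effort: 24 − 5 = 19; high effort: 28 − 10 = 18. fair-condition stays.
poor-condition (assigned low effort): low effort: 16 − 0 = 16; medium effort: 24 − 12 = 12; high effort: 28 − 24 = 4. poor-condition stays.
Every type prefers its assigned level; separation holds.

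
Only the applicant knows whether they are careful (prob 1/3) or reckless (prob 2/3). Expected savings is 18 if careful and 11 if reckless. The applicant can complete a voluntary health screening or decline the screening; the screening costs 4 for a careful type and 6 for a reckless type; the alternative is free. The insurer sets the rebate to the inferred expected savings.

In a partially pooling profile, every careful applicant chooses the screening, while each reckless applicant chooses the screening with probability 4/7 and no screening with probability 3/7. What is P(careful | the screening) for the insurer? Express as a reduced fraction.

P(the screening) = (1/3)·1 + (2/3)·(4/7) = 5/7.
By Bayes' rule, P(careful | the screening) = (1/3) / (5/7) = 7/15.

7/15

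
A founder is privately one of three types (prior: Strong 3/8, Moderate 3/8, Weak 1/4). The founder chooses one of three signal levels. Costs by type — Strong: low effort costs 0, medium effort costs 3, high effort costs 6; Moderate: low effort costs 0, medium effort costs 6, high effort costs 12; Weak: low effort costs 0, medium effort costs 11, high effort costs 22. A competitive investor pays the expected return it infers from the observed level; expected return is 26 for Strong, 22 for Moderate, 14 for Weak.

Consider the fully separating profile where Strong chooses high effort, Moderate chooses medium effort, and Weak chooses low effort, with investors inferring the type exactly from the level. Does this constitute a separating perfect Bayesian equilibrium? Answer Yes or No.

Yes

Separating valuations: high effort → 26, medium effort → 22, low effort → 14.
Strong (assigned high effort): low effort: 14 − 0 = 14; medium effort: 22 − 3 = 19; high effort: 26 − 6 = 20. Strong stays.
Moderate (assigned medium effort): low effort: 14 − 0 = 14; medium effort: 22 − 6 = 16; high effort: 26 − 12 = 14. Moderate stays.
Weak (assigned low effort): low effort: 14 − 0 = 14; medium effort: 22 − 11 = 11; high effort: 26 − 22 = 4. Weak stays.
Every type prefers its assigned level; separation holds.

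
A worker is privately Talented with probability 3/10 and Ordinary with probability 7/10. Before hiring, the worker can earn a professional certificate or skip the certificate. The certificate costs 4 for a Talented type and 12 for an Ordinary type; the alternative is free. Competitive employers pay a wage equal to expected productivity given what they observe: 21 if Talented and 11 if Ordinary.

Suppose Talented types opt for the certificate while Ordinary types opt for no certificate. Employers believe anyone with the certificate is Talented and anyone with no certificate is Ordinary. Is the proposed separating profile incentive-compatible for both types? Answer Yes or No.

Yes

Under these beliefs, the certificate earns wage 21 and no certificate earns wage 11.
Talented: the certificate nets 21 − 4 = 17; no certificate nets 11. Talented prefers the certificate.
Ordinary: the certificate nets 21 − 12 = 9; no certificate nets 11. Ordinary prefers no certificate.
Neither type deviates, so the separating profile is an equilibrium.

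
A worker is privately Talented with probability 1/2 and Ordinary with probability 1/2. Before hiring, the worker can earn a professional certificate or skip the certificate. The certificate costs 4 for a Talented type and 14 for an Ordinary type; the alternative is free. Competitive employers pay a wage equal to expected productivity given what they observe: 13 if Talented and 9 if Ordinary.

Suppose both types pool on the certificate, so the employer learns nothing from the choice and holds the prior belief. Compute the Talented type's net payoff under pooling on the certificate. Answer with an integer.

7

Pooled wage = 1/2·13 + 1/2·9 = 11.
Talented pays cost 4 for the certificate, so net payoff = 11 − 4 = 7.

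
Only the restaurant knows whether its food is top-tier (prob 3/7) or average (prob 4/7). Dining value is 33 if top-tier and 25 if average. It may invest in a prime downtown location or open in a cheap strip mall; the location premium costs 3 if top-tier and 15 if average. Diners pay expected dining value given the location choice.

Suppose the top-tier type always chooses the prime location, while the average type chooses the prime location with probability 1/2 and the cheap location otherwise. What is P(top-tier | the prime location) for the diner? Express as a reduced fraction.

P(the prime location) = (3/7)·1 + (4/7)·(1/2) = 5/7.
By Bayes' rule, P(top-tier | the prime location) = (3/7) / (5/7) = 3/5.

3/5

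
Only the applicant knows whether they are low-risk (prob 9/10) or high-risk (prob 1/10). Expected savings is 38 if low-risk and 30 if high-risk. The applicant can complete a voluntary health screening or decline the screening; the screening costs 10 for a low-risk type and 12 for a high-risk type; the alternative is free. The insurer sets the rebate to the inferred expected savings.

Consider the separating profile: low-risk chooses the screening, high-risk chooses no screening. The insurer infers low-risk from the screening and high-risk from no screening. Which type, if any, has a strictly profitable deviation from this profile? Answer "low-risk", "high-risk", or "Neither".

low-risk

The screening pays 38; no screening pays 30.
low-risk: assigned the screening, nets 38 − 10 = 28; deviating to no screening nets 30.
high-risk: assigned no screening, nets 30; deviating to the screening nets 38 − 12 = 26.
The low-risk type gains 2 by deviating.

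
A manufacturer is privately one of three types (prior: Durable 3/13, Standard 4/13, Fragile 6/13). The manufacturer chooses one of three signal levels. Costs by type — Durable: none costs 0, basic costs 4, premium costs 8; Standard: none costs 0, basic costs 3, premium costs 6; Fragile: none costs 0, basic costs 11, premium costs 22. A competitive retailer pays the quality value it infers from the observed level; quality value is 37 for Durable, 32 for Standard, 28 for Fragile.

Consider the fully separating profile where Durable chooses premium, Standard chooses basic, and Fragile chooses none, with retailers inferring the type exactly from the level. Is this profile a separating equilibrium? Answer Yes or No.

No

Separating prices: premium → 37, basic → 32, none → 28.
Durable (assigned premium): none: 28 − 0 = 28; basic: 32 − 4 = 28; premium: 37 − 8 = 29. Durable stays.
Standard (assigned basic): none: 28 − 0 = 28; basic: 32 − 3 = 29; premium: 37 − 6 = 31. Standard prefers premium.
Fragile (assigned none): none: 28 − 0 = 28; basic: 32 − 11 = 21; premium: 37 − 22 = 15. Fragile stays.
At least one type deviates; the separating profile fails.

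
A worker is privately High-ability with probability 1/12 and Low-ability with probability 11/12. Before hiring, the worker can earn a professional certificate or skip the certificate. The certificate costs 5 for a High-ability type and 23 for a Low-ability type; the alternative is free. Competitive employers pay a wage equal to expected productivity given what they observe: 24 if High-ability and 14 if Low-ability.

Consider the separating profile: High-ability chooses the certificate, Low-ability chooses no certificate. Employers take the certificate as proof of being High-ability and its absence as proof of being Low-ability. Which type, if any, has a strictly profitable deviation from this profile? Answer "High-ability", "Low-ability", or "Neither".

The certificate pays 24; no certificate pays 14.
High-ability: assigned the certificate, nets 24 − 5 = 19; deviating to no certificate nets 14.
Low-ability: assigned no certificate, nets 14; deviating to the certificate nets 24 − 23 = 1.
Both types strictly prefer their assigned action; no profitable deviation.

Neither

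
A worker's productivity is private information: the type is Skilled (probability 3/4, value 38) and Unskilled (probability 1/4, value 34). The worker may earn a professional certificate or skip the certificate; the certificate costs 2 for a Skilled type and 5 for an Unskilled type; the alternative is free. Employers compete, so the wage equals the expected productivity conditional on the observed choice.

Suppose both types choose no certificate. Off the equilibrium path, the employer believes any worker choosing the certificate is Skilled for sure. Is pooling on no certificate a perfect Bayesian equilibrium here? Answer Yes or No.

On path, the employer holds the prior and pays 3/4·38 + 1/4·34 = 37. Off path (the certificate), believing Skilled, it pays 38.
Skilled: no certificate nets 37; the certificate nets 38 − 2 = 36. Skilled stays.
Unskilled: no certificate nets 37; the certificate nets 38 − 5 = 33. Unskilled stays.
No type deviates, so pooling is sustained.

Yes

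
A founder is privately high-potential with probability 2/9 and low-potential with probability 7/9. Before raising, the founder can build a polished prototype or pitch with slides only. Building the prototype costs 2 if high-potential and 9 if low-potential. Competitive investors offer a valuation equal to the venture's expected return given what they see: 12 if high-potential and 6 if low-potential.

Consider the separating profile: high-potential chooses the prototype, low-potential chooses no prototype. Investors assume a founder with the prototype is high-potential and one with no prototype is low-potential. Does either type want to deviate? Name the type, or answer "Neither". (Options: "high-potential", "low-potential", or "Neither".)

The prototype pays 12; no prototype pays 6.
high-potential: assigned the prototype, nets 12 − 2 = 10; deviating to no prototype nets 6.
low-potential: assigned no prototype, nets 6; deviating to the prototype nets 12 − 9 = 3.
Both types strictly prefer their assigned action; no profitable deviation.

Neither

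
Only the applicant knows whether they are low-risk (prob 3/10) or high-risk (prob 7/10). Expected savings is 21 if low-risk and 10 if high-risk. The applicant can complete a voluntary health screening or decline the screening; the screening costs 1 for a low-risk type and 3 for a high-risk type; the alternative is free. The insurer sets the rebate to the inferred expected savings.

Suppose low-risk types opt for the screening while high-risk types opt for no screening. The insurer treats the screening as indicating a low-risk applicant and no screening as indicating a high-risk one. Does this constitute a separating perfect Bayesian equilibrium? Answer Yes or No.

Under these beliefs, the screening earns rebate 21 and no screening earns rebate 10.
low-risk: the screening nets 21 − 1 = 20; no screening nets 10. low-risk prefers the screening.
high-risk: the screening nets 21 − 3 = 18; no screening nets 10. high-risk would deviate to the screening.
high-risk has a profitable deviation, so the profile is not an equilibrium.

No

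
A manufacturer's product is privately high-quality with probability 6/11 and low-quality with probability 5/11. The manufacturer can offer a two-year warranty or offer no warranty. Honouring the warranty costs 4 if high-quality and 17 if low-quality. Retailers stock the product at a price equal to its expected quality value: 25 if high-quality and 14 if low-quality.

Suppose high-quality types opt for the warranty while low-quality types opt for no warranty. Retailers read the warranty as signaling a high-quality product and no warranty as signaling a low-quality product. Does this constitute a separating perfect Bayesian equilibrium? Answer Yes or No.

Yes

Under these beliefs, the warranty earns price 25 and no warranty earns price 14.
high-quality: the warranty nets 25 − 4 = 21; no warranty nets 14. high-quality prefers the warranty.
low-quality: the warranty nets 25 − 17 = 8; no warranty nets 14. low-quality prefers no warranty.
Neither type deviates, so the separating profile is an equilibrium.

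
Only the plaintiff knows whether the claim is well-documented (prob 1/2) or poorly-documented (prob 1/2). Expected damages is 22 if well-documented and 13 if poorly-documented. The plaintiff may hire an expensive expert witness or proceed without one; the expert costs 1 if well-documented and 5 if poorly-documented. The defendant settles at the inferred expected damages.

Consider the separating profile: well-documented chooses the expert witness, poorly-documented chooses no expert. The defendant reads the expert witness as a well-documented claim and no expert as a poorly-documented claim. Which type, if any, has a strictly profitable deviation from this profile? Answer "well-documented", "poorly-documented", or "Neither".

The expert witness pays 22; no expert pays 13.
well-documented: assigned the expert witness, nets 22 − 1 = 21; deviating to no expert nets 13.
poorly-documented: assigned no expert, nets 13; deviating to the expert witness nets 22 − 5 = 17.
The poorly-documented type gains 4 by deviating.

poorly-documented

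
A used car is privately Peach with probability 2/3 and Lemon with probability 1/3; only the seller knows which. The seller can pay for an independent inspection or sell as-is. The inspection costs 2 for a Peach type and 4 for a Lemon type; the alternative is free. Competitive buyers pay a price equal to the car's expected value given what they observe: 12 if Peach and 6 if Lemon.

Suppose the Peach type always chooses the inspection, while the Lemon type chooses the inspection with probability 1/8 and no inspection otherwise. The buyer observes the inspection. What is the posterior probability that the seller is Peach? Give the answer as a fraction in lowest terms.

P(the inspection) = (2/3)·1 + (1/3)·(1/8) = 17/24.
By Bayes' rule, P(Peach | the inspection) = (2/3) / (17/24) = 16/17.

16/17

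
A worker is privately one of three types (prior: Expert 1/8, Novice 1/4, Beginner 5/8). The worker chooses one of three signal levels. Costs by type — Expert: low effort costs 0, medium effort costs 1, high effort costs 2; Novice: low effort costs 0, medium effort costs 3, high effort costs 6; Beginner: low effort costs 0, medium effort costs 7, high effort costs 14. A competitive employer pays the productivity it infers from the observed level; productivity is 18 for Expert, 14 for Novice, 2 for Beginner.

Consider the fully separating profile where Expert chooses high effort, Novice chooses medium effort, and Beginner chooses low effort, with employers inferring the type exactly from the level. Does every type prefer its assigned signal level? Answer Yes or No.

Separating wages: high effort → 18, medium effort → 14, low effort → 2.
Expert (assigned high effort): low effort: 2 − 0 = 2; medium effort: 14 − 1 = 13; high effort: 18 − 2 = 16. Expert stays.
Novice (assigned medium effort): low effort: 2 − 0 = 2; medium effort: 14 − 3 = 11; high effort: 18 − 6 = 12. Novice prefers high effort.
Beginner (assigned low effort): low effort: 2 − 0 = 2; medium effort: 14 − 7 = 7; high effort: 18 − 14 = 4. Beginner prefers medium effort.
At least one type deviates; the separating profile fails.

No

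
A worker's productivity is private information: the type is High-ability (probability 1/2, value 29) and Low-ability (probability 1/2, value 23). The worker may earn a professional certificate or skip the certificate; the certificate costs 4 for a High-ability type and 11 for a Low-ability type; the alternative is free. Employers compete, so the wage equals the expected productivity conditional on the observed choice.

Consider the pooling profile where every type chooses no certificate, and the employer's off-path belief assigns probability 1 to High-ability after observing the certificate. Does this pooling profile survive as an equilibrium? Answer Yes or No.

On path, the employer holds the prior and pays 1/2·29 + 1/2·23 = 26. Off path (the certificate), believing High-ability, it pays 29.
High-ability: no certificate nets 26; the certificate nets 29 − 4 = 25. High-ability stays.
Low-ability: no certificate nets 26; the certificate nets 29 − 11 = 18. Low-ability stays.
No type deviates, so pooling is sustained.

Yes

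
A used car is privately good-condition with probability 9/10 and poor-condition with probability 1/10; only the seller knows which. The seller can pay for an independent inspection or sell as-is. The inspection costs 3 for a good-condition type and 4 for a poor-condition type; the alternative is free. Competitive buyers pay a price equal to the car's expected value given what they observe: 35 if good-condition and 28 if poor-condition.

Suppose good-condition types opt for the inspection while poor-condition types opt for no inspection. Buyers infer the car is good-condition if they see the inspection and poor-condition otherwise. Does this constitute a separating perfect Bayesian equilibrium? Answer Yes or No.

No

Under these beliefs, the inspection earns price 35 and no inspection earns price 28.
good-condition: the inspection nets 35 − 3 = 32; no inspection nets 28. good-condition prefers the inspection.
poor-condition: the inspection nets 35 − 4 = 31; no inspection nets 28. poor-condition would deviate to the inspection.
poor-condition has a profitable deviation, so the profile is not an equilibrium.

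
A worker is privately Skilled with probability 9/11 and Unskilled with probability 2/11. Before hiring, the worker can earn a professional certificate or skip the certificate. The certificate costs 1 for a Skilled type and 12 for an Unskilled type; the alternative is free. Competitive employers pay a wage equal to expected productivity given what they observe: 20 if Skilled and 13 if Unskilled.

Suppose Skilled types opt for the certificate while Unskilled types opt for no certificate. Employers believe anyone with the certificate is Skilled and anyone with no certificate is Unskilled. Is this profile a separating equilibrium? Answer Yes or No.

Under these beliefs, the certificate earns wage 20 and no certificate earns wage 13.
Skilled: the certificate nets 20 − 1 = 19; no certificate nets 13. Skilled prefers the certificate.
Unskilled: the certificate nets 20 − 12 = 8; no certificate nets 13. Unskilled prefers no certificate.
Neither type deviates, so the separating profile is an equilibrium.

Yes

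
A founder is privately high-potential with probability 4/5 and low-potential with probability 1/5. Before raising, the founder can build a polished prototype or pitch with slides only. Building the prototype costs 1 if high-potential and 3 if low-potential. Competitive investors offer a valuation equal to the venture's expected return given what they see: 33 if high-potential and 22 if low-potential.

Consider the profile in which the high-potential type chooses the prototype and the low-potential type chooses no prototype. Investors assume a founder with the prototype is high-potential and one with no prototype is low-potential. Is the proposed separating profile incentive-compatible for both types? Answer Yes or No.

Under these beliefs, the prototype earns valuation 33 and no prototype earns valuation 22.
high-potential: the prototype nets 33 − 1 = 32; no prototype nets 22. high-potential prefers the prototype.
low-potential: the prototype nets 33 − 3 = 30; no prototype nets 22. low-potential would deviate to the prototype.
low-potential has a profitable deviation, so the profile is not an equilibrium.

No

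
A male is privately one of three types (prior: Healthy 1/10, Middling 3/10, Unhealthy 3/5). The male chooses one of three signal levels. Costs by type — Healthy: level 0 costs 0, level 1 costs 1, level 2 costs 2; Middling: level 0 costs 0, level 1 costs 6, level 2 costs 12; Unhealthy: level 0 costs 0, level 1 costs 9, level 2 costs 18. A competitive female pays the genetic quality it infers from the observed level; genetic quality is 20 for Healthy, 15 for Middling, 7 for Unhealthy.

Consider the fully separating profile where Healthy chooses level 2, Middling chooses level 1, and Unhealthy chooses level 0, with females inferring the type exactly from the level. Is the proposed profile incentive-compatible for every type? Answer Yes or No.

Yes

Separating mating payoffs: level 2 → 20, level 1 → 15, level 0 → 7.
Healthy (assigned level 2): level 0: 7 − 0 = 7; level 1: 15 − 1 = 14; level 2: 20 − 2 = 18. Healthy stays.
Middling (assigned level 1): level 0: 7 − 0 = 7; level 1: 15 − 6 = 9; level 2: 20 − 12 = 8. Middling stays.
Unhealthy (assigned level 0): level 0: 7 − 0 = 7; level 1: 15 − 9 = 6; level 2: 20 − 18 = 2. Unhealthy stays.
Every type prefers its assigned level; separation holds.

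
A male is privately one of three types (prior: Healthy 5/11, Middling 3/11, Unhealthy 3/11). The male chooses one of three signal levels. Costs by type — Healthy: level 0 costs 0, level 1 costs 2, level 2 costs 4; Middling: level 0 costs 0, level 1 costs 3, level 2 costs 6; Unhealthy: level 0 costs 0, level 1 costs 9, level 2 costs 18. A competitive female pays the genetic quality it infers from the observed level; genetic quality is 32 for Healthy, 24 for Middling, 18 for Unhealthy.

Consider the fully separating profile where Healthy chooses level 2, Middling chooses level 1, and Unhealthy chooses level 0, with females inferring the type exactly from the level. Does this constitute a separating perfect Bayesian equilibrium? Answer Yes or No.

Separating mating payoffs: level 2 → 32, level 1 → 24, level 0 → 18.
Healthy (assigned level 2): level 0: 18 − 0 = 18; level 1: 24 − 2 = 22; level 2: 32 − 4 = 28. Healthy stays.
Middling (assigned level 1): level 0: 18 − 0 = 18; level 1: 24 − 3 = 21; level 2: 32 − 6 = 26. Middling prefers level 2.
Unhealthy (assigned level 0): level 0: 18 − 0 = 18; level 1: 24 − 9 = 15; level 2: 32 − 18 = 14. Unhealthy stays.
At least one type deviates; the separating profile fails.

No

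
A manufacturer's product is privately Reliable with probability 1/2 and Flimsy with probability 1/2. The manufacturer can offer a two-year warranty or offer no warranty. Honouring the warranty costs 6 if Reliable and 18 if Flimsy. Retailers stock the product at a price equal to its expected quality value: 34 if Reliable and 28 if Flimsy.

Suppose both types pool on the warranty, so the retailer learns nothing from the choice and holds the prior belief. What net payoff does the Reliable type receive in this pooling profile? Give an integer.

25

Pooled price = 1/2·34 + 1/2·28 = 31.
Reliable pays cost 6 for the warranty, so net payoff = 31 − 6 = 25.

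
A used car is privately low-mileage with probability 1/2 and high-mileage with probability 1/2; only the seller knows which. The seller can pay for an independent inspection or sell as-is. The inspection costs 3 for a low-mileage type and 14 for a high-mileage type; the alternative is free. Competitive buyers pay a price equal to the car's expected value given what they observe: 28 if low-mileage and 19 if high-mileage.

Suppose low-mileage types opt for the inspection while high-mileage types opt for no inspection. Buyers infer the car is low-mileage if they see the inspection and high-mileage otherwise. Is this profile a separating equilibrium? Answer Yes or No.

Yes

Under these beliefs, the inspection earns price 28 and no inspection earns price 19.
low-mileage: the inspection nets 28 − 3 = 25; no inspection nets 19. low-mileage prefers the inspection.
high-mileage: the inspection nets 28 − 14 = 14; no inspection nets 19. high-mileage prefers no inspection.
Neither type deviates, so the separating profile is an equilibrium.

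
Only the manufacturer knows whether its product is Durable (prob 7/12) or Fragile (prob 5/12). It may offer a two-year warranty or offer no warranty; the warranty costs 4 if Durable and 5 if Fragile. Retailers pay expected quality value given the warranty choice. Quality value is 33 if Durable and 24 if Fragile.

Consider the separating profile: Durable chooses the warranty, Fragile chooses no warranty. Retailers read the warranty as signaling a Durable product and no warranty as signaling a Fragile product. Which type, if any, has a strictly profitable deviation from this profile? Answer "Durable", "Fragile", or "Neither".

The warranty pays 33; no warranty pays 24.
Durable: assigned the warranty, nets 33 − 4 = 29; deviating to no warranty nets 24.
Fragile: assigned no warranty, nets 24; deviating to the warranty nets 33 − 5 = 28.
The Fragile type gains 4 by deviating.

Fragile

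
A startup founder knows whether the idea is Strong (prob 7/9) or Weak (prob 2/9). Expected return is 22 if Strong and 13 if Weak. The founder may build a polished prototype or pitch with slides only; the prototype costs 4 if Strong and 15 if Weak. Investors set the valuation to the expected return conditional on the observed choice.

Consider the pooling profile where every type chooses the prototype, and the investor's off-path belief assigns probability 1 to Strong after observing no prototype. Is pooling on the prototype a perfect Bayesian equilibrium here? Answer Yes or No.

No

On path, the investor holds the prior and pays 7/9·22 + 2/9·13 = 20. Off path (no prototype), believing Strong, it pays 22.
Strong: the prototype nets 20 − 4 = 16; no prototype nets 22. Strong would deviate.
Weak: the prototype nets 20 − 15 = 5; no prototype nets 22. Weak would deviate.
A type deviates, so pooling fails.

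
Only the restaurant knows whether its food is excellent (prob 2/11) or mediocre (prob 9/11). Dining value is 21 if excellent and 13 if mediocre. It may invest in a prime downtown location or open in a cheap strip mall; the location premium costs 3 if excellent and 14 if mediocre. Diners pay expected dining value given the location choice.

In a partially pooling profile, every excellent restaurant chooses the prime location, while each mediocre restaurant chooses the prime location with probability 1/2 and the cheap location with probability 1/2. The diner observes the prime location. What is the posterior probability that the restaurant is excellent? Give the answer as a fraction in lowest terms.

4/13

P(the prime location) = (2/11)·1 + (9/11)·(1/2) = 13/22.
By Bayes' rule, P(excellent | the prime location) = (2/11) / (13/22) = 4/13.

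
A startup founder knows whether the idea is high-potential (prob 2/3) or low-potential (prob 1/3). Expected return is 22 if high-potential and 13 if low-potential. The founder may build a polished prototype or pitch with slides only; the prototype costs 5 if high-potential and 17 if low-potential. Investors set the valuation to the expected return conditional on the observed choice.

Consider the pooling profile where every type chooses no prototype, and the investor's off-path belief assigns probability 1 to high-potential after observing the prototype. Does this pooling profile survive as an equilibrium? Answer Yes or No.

On path, the investor holds the prior and pays 2/3·22 + 1/3·13 = 19. Off path (the prototype), believing high-potential, it pays 22.
high-potential: no prototype nets 19; the prototype nets 22 − 5 = 17. high-potential stays.
low-potential: no prototype nets 19; the prototype nets 22 − 17 = 5. low-potential stays.
No type deviates, so pooling is sustained.

Yes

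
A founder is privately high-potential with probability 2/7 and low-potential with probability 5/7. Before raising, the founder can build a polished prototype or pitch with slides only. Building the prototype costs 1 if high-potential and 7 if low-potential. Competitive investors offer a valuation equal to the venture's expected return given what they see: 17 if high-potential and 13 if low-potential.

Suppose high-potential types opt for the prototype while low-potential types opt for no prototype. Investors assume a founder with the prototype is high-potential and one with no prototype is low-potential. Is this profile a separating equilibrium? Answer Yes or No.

Under these beliefs, the prototype earns valuation 17 and no prototype earns valuation 13.
high-potential: the prototype nets 17 − 1 = 16; no prototype nets 13. high-potential prefers the prototype.
low-potential: the prototype nets 17 − 7 = 10; no prototype nets 13. low-potential prefers no prototype.
Neither type deviates, so the separating profile is an equilibrium.

Yes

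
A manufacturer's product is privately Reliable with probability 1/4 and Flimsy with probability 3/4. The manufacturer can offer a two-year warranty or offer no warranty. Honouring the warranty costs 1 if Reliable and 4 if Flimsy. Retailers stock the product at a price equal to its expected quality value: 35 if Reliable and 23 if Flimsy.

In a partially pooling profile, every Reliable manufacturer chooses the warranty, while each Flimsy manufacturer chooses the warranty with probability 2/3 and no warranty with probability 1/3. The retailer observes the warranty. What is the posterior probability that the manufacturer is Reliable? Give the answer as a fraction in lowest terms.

1/3

P(the warranty) = (1/4)·1 + (3/4)·(2/3) = 3/4.
By Bayes' rule, P(Reliable | the warranty) = (1/4) / (3/4) = 1/3.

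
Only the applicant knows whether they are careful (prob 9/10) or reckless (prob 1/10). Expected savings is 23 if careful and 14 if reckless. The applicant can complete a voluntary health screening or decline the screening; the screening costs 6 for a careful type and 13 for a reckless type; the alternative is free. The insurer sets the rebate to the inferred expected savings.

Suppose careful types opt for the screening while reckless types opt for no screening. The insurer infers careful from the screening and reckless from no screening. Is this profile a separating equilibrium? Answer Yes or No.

Yes

Under these beliefs, the screening earns rebate 23 and no screening earns rebate 14.
careful: the screening nets 23 − 6 = 17; no screening nets 14. careful prefers the screening.
reckless: the screening nets 23 − 13 = 10; no screening nets 14. reckless prefers no screening.
Neither type deviates, so the separating profile is an equilibrium.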